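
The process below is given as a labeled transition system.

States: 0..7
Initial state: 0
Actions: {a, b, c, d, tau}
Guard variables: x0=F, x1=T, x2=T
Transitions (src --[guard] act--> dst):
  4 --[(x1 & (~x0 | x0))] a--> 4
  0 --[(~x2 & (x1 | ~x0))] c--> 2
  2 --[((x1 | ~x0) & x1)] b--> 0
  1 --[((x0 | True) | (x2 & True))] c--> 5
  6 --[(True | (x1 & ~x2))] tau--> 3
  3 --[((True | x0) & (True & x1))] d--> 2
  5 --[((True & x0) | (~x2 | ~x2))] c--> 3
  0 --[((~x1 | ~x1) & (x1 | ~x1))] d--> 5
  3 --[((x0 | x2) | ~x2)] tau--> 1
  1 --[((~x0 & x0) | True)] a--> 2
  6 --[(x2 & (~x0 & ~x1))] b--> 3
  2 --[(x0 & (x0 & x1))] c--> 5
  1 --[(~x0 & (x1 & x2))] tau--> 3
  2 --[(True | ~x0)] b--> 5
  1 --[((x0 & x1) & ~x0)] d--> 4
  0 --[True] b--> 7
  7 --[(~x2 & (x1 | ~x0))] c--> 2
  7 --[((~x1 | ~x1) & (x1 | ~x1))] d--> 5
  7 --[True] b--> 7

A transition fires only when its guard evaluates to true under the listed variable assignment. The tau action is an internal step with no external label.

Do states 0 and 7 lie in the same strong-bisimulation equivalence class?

Answer: BISIMILAR

Working:
Refine partition for ~:
  π0 = {{0,1,2,3,4,5,6,7}}
  π1 = {{0,2,7},{1},{3},{4},{5},{6}}
  π2 = {{0,7},{1},{2},{3},{4},{5},{6}}
stable after 3 split(s): 7 block(s)
class of 0: {0,7}; class of 7: {0,7}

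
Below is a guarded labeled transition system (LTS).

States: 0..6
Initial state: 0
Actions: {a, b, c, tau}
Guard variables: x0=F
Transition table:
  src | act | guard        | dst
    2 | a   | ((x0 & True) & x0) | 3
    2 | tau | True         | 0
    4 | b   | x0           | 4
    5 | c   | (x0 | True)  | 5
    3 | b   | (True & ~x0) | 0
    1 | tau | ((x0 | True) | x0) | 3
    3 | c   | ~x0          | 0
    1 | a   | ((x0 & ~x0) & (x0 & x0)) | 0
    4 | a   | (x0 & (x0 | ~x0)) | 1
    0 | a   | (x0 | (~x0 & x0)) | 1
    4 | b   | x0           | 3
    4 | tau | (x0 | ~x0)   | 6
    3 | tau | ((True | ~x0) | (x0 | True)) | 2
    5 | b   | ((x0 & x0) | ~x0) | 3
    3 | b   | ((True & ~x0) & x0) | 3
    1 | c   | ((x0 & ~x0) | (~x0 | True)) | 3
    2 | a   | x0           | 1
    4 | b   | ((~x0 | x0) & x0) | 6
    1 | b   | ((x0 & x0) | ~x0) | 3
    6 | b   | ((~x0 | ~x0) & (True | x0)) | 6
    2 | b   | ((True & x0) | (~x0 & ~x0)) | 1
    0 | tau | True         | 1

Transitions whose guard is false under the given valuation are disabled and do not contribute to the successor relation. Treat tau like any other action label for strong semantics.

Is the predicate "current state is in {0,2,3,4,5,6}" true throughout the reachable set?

Answer: INVARIANT VIOLATED at state 1

Working:
Allowed set {0,2,3,4,5,6}
Reachable = {0,1,2,3}
  0: ✓
  1: outside
  2: ✓
  3: ✓
reach 1 via tau — violates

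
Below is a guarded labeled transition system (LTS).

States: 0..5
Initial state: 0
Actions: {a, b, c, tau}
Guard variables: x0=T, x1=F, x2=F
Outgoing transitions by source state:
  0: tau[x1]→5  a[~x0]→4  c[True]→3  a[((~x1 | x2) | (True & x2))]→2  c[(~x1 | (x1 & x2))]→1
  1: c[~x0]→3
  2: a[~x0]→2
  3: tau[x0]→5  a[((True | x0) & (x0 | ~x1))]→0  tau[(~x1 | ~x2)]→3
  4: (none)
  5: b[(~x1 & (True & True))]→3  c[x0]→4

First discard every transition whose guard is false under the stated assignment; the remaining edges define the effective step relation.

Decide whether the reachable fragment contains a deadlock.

Answer: DEADLOCK at state 1

Trace:
Reachable = {0,1,2,3,4,5}
  0: a→2  c→1  c→3  [deg 3]
  1: ∅  [deadlock]
  2: ∅  [deadlock]
  3: a→0  tau→3  tau→5  [deg 3]
  4: ∅  [deadlock]
  5: b→3  c→4  [deg 2]
Path to 1: c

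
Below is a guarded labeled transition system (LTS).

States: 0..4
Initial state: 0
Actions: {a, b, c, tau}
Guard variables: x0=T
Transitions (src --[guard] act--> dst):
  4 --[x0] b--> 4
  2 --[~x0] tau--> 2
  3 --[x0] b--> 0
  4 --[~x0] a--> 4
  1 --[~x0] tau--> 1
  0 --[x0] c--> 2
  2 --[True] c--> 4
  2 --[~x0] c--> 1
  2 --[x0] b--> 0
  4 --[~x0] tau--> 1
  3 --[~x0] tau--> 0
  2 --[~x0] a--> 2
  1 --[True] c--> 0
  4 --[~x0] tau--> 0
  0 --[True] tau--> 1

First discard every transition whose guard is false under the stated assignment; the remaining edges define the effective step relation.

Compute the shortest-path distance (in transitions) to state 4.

Answer: 2

Analysis:
Breadth-first toward 4:
  Layer 0: {0}
  Layer 1: {1,2}
  Layer 2: {4}
depth(4)=2, e.g. c·c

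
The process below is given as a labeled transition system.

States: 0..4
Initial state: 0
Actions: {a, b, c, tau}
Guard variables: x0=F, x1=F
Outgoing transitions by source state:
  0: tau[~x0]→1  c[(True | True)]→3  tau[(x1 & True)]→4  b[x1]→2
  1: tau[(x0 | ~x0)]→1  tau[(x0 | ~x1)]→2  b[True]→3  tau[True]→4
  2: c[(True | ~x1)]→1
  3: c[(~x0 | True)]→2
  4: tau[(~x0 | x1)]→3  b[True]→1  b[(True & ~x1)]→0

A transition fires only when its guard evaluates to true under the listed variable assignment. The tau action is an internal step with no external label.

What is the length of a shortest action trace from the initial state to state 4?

Breadth-first toward 4:
  depth 0: {0}
  depth 1: {1,3}
  depth 2: {2,4}
4 enters at depth 2; path tau·tau

Answer: 2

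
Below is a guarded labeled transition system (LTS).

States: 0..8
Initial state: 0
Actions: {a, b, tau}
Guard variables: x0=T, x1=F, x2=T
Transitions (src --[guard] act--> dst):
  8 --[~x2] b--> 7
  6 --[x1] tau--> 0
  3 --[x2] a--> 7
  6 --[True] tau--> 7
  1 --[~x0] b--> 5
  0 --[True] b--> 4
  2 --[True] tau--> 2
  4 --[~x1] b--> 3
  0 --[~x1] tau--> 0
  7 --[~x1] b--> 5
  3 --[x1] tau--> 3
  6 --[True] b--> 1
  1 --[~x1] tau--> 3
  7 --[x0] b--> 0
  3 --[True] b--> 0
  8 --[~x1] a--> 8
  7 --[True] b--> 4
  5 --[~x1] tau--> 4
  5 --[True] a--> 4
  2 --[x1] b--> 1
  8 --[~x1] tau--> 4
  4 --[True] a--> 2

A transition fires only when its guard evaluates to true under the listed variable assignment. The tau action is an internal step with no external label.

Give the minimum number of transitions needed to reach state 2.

BFS to 2:
  L0 = {0}
  L1 = {4}
  L2 = {2,3}
2 enters at depth 2; path b·a

Answer: 2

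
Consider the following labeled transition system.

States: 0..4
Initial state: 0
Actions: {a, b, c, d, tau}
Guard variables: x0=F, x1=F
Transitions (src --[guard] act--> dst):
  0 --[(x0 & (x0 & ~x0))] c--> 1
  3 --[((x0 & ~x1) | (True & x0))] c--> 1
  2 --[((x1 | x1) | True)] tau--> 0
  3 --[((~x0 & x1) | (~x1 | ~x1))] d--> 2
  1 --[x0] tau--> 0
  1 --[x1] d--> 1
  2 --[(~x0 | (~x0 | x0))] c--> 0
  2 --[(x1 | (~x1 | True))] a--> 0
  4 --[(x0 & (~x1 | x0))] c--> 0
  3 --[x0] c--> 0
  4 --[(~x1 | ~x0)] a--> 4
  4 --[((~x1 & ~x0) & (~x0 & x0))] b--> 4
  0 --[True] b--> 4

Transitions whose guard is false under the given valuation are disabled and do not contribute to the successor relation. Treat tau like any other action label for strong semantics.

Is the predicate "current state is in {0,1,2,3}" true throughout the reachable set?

Answer: INVARIANT VIOLATED at state 4

Working:
Inv-set: {0,1,2,3}
Reach set: {0,4}
  0: ok
  4: ✗ unsafe
witness against invariant: b → 4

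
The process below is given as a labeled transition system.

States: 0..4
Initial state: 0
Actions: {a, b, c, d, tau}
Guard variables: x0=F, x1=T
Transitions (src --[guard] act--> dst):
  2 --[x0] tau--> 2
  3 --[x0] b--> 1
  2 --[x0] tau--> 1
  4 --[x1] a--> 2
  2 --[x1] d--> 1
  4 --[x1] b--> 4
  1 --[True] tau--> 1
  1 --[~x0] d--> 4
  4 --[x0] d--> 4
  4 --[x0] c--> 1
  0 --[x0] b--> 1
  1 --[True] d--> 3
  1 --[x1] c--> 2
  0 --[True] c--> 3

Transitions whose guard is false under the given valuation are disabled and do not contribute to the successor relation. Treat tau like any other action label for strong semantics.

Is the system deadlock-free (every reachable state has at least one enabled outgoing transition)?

Reachable = {0,3}
  0: c→3  [1 exit(s)]
  3: ∅  [STUCK]
witness 3: c

Answer: DEADLOCK at state 3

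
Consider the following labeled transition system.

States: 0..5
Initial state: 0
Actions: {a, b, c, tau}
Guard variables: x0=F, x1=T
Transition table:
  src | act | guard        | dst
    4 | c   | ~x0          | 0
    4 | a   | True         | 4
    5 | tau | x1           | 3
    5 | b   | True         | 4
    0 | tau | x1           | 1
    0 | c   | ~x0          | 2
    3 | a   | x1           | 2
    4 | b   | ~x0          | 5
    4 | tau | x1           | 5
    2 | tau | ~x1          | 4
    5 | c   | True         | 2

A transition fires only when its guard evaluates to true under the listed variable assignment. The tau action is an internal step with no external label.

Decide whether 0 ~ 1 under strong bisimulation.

Answer: NOT BISIMILAR

Trace:
Refine partition for ~:
  π0 = {{0,1,2,3,4,5}}
  π1 = {{0},{1,2},{3},{4},{5}}
5 equivalence class(es) (converged in 2)
class of 0: {0}; class of 1: {1,2}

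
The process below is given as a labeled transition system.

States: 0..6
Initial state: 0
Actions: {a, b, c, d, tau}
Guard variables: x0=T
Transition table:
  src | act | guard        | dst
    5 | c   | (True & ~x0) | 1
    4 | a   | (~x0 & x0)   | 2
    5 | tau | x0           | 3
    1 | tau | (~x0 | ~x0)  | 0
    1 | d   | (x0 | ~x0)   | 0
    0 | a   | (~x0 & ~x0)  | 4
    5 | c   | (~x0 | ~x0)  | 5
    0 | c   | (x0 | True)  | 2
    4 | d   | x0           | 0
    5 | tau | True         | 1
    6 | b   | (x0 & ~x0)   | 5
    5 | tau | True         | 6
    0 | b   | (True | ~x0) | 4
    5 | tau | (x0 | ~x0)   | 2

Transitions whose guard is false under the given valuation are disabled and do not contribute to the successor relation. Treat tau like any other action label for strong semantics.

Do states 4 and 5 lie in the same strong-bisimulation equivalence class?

Refine partition for ~:
  P[0] = {{0,1,2,3,4,5,6}}
  P[1] = {{0},{1,4},{2,3,6},{5}}
stable after 2 split(s): 4 block(s)
class of 4: {1,4}; class of 5: {5}

Answer: NOT BISIMILAR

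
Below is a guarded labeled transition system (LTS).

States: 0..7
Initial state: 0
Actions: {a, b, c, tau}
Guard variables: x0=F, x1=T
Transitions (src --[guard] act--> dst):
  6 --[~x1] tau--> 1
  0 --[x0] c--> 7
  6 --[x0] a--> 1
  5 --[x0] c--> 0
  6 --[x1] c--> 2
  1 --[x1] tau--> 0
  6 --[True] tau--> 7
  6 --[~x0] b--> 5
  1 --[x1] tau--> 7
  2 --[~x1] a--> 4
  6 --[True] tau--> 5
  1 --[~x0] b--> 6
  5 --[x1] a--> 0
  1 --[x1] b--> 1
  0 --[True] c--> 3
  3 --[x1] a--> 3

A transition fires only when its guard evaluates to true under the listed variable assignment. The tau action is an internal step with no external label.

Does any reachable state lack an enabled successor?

R = {0,3}
  0: c→3  [deg 1]
  3: a→3  [deg 1]

Answer: DEADLOCK-FREE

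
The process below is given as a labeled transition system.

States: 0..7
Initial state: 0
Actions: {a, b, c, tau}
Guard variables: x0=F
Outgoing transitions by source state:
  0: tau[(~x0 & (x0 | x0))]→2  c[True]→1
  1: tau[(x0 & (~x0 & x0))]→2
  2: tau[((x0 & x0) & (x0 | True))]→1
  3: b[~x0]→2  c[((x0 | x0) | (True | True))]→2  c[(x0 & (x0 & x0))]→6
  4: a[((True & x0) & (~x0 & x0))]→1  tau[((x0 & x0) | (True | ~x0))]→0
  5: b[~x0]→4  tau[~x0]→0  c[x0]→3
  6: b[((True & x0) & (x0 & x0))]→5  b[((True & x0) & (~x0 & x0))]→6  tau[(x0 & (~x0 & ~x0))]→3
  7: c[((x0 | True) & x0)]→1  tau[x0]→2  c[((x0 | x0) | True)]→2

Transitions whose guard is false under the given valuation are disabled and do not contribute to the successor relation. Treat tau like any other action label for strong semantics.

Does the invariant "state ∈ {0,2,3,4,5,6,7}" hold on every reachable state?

Safe = {0,2,3,4,5,6,7}
R = {0,1}
  0: safe
  1: outside
witness against invariant: c → 1

Answer: INVARIANT VIOLATED at state 1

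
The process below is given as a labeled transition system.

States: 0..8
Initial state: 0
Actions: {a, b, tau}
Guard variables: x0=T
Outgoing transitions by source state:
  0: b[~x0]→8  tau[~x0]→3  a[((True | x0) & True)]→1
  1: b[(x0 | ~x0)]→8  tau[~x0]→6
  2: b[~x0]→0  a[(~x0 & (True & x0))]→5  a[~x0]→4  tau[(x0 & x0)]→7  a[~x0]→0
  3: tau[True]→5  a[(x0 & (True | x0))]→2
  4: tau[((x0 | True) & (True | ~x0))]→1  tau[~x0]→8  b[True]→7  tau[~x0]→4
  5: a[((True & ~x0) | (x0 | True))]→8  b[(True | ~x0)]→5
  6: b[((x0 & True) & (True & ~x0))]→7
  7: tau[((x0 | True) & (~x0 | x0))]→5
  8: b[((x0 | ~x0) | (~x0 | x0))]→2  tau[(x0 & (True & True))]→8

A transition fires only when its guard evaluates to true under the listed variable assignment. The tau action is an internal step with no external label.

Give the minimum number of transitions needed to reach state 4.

Layered search for 4:
  L0 = {0}
  L1 = {1}
  L2 = {8}
  L3 = {2}
  L4 = {7}
  L5 = {5}
4 never appears.

Answer: UNREACHABLE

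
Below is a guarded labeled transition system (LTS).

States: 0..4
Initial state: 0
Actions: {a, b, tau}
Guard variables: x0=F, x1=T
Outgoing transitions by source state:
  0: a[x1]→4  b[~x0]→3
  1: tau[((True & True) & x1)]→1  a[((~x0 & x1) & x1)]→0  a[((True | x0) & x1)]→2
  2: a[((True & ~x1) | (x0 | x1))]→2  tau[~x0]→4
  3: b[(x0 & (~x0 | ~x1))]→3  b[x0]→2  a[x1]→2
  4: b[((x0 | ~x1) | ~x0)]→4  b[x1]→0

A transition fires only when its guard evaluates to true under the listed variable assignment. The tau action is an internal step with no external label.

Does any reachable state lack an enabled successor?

Reachable = {0,2,3,4}
  0: a→4  b→3  [2 out]
  2: a→2  tau→4  [2 out]
  3: a→2  [1 out]
  4: b→0  b→4  [2 out]

Answer: DEADLOCK-FREE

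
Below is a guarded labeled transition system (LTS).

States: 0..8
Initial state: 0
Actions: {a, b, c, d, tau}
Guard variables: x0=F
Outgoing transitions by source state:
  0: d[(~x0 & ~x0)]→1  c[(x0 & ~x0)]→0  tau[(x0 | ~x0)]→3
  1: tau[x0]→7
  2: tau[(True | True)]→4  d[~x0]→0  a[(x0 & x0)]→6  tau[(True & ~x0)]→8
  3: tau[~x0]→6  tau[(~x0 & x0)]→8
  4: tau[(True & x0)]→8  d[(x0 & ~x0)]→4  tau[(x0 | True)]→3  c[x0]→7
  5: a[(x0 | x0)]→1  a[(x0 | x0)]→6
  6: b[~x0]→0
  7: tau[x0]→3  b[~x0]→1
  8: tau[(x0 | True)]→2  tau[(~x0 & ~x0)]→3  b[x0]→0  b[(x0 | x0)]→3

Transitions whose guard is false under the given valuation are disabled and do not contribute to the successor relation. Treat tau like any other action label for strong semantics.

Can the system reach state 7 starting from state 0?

Guard filter leaves 11 enabled edge(s).
depth 0: {0}
depth 1: {1,3}  now seen {0,1,3}
depth 2: {6}  now seen {0,1,3,6}
Reachable = {0,1,3,6}

Answer: UNREACHABLE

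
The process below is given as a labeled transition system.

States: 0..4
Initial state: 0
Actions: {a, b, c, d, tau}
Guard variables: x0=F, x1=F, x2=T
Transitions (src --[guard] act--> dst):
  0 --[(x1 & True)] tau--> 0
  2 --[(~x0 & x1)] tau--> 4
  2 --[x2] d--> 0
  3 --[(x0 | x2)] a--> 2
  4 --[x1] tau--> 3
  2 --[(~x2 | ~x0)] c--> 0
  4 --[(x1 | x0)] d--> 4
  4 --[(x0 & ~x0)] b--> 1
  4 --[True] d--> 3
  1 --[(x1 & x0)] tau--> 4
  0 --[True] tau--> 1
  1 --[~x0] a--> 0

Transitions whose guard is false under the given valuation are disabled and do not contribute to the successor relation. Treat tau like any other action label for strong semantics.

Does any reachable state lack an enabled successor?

R = {0,1}
  0: tau→1  [1 out]
  1: a→0  [1 out]

Answer: DEADLOCK-FREE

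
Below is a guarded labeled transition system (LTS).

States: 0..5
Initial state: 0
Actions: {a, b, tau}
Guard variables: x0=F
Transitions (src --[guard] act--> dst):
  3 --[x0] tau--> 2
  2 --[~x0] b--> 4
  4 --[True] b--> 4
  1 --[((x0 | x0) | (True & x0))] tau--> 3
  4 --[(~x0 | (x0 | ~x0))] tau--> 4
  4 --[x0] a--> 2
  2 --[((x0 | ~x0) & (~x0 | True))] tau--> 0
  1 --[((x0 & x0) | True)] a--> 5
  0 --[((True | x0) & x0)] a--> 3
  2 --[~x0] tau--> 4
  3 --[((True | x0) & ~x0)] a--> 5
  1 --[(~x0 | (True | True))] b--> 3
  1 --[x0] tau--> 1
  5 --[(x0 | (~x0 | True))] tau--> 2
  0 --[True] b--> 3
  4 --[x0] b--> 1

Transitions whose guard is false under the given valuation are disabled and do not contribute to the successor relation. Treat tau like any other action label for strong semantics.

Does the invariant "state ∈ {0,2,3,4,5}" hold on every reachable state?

Inv-set: {0,2,3,4,5}
R = {0,2,3,4,5}
  0: safe
  2: safe
  3: safe
  4: safe
  5: safe

Answer: INVARIANT HOLDS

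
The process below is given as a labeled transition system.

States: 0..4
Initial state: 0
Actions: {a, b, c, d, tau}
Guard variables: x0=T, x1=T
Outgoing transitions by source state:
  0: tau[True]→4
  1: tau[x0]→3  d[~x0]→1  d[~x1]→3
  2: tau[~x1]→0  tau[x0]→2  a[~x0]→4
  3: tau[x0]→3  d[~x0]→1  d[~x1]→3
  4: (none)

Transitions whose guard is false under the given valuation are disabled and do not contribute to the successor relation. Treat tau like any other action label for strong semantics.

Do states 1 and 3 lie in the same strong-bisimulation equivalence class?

Answer: BISIMILAR

Working:
Compute ~ classes (split until stable):
  π0 = {{0,1,2,3,4}}
  π1 = {{0,1,2,3},{4}}
  π2 = {{0},{1,2,3},{4}}
stable after 3 split(s): 3 block(s)
[1]={1,2,3}  [3]={1,2,3}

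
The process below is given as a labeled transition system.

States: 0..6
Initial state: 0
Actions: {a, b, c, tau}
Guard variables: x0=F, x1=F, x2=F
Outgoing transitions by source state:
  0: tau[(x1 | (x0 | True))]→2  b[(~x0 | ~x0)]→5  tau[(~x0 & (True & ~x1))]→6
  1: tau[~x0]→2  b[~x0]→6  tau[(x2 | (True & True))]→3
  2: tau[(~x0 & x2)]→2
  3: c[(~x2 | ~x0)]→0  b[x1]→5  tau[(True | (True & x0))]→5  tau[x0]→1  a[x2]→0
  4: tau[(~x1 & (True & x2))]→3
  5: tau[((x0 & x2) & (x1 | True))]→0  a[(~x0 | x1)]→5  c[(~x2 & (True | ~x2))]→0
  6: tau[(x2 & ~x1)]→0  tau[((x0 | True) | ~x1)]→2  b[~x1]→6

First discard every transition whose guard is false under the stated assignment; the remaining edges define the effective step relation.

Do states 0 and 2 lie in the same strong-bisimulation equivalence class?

Answer: NOT BISIMILAR

Analysis:
Bisimulation quotient by refinement:
  π0 = {{0,1,2,3,4,5,6}}
  π1 = {{0,1,6},{2,4},{3},{5}}
  π2 = {{0},{1},{2,4},{3},{5},{6}}
Fixed point at round 3; 6 class(es).
class of 0: {0}; class of 2: {2,4}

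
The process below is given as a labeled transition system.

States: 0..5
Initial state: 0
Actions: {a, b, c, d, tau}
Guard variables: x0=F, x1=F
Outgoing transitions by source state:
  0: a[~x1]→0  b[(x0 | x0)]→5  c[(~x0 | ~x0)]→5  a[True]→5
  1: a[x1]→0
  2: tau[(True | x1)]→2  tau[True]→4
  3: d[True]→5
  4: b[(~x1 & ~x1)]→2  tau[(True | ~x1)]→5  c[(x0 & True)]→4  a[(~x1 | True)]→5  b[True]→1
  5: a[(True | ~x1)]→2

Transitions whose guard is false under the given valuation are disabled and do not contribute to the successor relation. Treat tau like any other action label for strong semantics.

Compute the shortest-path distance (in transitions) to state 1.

Answer: 4

Analysis:
Layered search for 1:
  L0 = {0}
  L1 = {5}
  L2 = {2}
  L3 = {4}
  L4 = {1}
1 enters at depth 4; path a·a·tau·b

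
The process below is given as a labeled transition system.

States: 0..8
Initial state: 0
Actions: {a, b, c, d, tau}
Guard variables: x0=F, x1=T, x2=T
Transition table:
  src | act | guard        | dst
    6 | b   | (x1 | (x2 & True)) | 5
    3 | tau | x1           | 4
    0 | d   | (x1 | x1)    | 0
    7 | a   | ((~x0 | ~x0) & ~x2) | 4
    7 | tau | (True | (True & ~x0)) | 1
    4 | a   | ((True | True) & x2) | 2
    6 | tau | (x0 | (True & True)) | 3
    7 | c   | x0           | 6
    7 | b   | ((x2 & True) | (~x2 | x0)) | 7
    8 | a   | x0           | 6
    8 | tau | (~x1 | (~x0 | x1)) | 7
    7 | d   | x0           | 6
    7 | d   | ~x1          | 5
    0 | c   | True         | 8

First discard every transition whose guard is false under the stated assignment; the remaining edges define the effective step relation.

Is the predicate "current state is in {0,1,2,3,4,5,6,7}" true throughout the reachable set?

Inv-set: {0,1,2,3,4,5,6,7}
Reachable = {0,1,7,8}
  0: ok
  1: ok
  7: ok
  8: ✗ unsafe
witness against invariant: c → 8

Answer: INVARIANT VIOLATED at state 8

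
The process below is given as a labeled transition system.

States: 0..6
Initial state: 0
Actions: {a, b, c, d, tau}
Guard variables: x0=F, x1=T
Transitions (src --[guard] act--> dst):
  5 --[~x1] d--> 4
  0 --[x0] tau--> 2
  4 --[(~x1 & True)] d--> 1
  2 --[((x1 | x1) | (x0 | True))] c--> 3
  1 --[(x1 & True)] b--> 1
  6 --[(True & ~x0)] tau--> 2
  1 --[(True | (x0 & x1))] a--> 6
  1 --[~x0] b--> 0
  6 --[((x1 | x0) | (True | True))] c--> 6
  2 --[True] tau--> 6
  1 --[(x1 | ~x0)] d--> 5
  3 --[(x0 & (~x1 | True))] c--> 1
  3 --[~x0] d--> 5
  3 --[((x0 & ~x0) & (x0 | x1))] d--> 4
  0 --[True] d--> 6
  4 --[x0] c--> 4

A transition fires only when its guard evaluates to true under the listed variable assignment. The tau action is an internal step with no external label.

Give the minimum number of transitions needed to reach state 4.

Layered search for 4:
  L0 = {0}
  L1 = {6}
  L2 = {2}
  L3 = {3}
  L4 = {5}
4 never appears.

Answer: UNREACHABLE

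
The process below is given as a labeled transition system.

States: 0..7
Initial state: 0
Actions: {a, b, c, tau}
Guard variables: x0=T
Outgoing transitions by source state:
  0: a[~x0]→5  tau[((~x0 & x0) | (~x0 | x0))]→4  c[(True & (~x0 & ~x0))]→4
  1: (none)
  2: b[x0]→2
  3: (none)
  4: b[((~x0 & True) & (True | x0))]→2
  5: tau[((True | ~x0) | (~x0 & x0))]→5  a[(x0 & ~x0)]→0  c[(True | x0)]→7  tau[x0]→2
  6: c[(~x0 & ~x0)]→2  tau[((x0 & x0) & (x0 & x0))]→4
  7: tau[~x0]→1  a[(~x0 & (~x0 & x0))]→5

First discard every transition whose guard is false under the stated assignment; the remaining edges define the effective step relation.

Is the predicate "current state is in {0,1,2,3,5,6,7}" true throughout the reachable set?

Allowed set {0,1,2,3,5,6,7}
R = {0,4}
  0: safe
  4: VIOLATES
witness against invariant: tau → 4

Answer: INVARIANT VIOLATED at state 4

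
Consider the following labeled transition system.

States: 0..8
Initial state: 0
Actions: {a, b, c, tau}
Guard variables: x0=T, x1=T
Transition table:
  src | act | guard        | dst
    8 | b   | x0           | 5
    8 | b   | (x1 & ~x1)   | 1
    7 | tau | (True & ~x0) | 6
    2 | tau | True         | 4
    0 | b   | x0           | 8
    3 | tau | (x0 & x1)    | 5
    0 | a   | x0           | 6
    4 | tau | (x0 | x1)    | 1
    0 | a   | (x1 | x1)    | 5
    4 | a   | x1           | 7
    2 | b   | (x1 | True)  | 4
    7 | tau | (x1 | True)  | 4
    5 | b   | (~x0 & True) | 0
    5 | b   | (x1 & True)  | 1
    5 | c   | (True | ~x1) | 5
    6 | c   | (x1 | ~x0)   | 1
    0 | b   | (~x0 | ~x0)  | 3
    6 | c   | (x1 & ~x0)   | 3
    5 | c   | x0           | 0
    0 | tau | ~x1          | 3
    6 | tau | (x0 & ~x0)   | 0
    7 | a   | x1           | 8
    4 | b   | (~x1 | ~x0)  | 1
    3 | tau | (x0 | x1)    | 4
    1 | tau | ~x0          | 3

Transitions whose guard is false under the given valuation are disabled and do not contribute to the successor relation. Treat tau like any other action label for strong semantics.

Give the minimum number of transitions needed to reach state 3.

BFS to 3:
  Layer 0: {0}
  Layer 1: {5,6,8}
  Layer 2: {1}
3 never appears.

Answer: UNREACHABLE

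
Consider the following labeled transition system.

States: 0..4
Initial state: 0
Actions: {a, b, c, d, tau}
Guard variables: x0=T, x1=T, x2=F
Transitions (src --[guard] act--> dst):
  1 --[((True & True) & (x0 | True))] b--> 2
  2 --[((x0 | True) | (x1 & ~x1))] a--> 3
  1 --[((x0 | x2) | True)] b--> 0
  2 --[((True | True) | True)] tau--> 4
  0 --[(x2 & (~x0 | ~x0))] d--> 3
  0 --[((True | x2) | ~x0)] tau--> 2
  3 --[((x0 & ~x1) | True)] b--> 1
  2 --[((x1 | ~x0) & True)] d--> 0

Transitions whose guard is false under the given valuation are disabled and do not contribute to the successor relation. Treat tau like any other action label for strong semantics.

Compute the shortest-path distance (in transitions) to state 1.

BFS to 1:
  L0 = {0}
  L1 = {2}
  L2 = {3,4}
  L3 = {1}
1 enters at depth 3; path tau·a·b

Answer: 3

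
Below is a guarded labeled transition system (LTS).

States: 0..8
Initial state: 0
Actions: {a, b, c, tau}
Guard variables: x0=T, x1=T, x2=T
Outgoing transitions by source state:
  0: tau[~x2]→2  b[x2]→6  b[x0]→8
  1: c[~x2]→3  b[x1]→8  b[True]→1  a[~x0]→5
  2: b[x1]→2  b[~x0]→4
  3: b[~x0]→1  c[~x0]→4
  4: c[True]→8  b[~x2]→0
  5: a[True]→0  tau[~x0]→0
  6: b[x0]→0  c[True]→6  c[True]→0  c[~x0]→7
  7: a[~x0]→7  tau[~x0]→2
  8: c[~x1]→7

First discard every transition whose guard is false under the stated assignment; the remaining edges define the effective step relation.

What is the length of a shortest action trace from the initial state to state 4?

BFS to 4:
  Layer 0: {0}
  Layer 1: {6,8}
4 never appears.

Answer: UNREACHABLE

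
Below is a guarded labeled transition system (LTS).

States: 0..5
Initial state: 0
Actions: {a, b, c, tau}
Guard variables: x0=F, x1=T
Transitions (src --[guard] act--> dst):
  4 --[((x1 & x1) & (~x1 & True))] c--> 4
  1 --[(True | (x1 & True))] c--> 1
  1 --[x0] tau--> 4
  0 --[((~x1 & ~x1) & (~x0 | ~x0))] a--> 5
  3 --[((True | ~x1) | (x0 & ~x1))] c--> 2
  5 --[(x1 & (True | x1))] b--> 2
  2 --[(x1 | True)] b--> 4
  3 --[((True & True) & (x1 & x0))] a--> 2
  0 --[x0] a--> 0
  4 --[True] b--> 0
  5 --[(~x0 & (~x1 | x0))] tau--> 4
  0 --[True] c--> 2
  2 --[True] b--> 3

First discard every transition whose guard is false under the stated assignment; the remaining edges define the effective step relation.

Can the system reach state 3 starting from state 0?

After dropping false guards: 7 live edges.
L0 = {0}
L1 = {2}  total {0,2}
L2 = {3,4}  total {0,2,3,4}
R = {0,2,3,4}
trace reaching 3: c·b

Answer: REACHABLE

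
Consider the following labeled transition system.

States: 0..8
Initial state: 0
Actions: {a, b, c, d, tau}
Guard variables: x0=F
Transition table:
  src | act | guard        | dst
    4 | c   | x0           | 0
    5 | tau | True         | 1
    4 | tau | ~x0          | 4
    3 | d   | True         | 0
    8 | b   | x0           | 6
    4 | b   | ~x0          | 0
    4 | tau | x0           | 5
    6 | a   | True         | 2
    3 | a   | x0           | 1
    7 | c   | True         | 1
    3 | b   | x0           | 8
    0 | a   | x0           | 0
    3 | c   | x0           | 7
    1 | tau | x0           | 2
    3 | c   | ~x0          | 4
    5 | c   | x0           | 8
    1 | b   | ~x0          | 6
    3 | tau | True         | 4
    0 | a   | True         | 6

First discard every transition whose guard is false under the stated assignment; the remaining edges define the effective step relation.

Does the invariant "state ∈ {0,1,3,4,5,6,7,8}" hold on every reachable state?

Answer: INVARIANT VIOLATED at state 2

Analysis:
Safe = {0,1,3,4,5,6,7,8}
Reachable = {0,2,6}
  0: safe
  2: outside
  6: safe
counterexample path to 2: a·a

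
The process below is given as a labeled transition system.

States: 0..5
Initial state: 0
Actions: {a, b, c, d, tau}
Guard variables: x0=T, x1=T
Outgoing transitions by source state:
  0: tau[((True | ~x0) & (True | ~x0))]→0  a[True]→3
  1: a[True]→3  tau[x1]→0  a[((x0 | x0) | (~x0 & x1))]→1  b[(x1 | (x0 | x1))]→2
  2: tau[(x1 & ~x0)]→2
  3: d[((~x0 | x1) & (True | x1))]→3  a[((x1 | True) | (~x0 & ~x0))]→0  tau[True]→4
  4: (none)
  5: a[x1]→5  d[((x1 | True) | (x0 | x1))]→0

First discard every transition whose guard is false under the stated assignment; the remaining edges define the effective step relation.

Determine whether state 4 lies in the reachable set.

Answer: REACHABLE

Trace:
After dropping false guards: 11 live edges.
Layer 0: {0}
Layer 1: {3}  now seen {0,3}
Layer 2: {4}  now seen {0,3,4}
Reachable = {0,3,4}
Path to 4: a·tau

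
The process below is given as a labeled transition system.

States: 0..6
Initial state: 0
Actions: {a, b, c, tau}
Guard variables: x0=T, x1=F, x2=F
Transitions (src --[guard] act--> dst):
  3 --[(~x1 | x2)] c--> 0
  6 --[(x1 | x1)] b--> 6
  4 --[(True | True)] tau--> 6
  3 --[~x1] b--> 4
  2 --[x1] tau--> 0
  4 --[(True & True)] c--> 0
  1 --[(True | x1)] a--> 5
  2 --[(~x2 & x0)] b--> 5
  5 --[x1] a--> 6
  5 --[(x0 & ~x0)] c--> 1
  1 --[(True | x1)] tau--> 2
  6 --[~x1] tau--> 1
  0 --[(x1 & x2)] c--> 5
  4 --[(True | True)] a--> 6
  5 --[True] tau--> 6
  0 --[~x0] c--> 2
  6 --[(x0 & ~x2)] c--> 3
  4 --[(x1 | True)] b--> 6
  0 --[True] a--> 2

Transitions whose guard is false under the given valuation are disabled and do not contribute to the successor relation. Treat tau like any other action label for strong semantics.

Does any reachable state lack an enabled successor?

Answer: DEADLOCK-FREE

Working:
Reach set: {0,1,2,3,4,5,6}
  0: a→2  [1 out]
  1: a→5  tau→2  [2 out]
  2: b→5  [1 out]
  3: b→4  c→0  [2 out]
  4: a→6  b→6  c→0  tau→6  [4 out]
  5: tau→6  [1 out]
  6: c→3  tau→1  [2 out]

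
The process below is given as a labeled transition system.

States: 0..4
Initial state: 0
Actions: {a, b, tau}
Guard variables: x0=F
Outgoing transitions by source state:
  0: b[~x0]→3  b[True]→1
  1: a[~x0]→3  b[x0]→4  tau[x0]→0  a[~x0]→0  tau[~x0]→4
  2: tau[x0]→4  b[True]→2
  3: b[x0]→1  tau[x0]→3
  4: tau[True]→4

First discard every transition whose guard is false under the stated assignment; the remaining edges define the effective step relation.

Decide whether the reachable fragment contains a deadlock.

R = {0,1,3,4}
  0: b→1  b→3  [2 out]
  1: a→0  a→3  tau→4  [3 out]
  3: ∅  [deadlock]
  4: tau→4  [1 out]
witness 3: b

Answer: DEADLOCK at state 3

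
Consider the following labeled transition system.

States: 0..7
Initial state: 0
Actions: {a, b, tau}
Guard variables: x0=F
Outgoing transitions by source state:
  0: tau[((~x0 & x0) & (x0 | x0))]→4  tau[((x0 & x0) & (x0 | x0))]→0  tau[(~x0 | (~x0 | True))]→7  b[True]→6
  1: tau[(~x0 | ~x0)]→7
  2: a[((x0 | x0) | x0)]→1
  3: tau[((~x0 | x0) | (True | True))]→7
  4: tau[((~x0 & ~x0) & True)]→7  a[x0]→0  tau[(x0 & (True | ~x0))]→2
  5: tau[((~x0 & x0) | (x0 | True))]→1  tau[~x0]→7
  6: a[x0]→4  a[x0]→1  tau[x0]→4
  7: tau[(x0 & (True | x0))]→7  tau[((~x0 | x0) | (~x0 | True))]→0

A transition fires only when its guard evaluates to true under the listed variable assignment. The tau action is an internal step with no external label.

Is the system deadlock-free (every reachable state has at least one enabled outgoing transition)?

Answer: DEADLOCK at state 6

Trace:
R = {0,6,7}
  0: b→6  tau→7  [deg 2]
  6: ∅  [no exit]
  7: tau→0  [deg 1]
Path to 6: b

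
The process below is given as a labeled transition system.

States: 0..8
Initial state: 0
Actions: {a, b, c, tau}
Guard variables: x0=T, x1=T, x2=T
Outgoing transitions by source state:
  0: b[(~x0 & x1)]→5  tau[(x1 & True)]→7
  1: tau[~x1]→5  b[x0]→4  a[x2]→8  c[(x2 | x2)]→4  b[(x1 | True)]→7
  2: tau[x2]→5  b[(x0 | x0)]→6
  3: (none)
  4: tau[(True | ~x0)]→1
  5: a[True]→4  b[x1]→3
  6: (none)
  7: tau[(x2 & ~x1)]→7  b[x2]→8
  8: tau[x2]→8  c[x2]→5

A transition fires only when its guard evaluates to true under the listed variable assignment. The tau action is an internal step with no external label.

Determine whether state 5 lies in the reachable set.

Answer: REACHABLE

Trace:
After dropping false guards: 13 live edges.
L0 = {0}
L1 = {7}  cumulative {0,7}
L2 = {8}  cumulative {0,7,8}
L3 = {5}  cumulative {0,5,7,8}
L4 = {3,4}  cumulative {0,3,4,5,7,8}
L5 = {1}  cumulative {0,1,3,4,5,7,8}
Reach set: {0,1,3,4,5,7,8}
Path to 5: tau·b·c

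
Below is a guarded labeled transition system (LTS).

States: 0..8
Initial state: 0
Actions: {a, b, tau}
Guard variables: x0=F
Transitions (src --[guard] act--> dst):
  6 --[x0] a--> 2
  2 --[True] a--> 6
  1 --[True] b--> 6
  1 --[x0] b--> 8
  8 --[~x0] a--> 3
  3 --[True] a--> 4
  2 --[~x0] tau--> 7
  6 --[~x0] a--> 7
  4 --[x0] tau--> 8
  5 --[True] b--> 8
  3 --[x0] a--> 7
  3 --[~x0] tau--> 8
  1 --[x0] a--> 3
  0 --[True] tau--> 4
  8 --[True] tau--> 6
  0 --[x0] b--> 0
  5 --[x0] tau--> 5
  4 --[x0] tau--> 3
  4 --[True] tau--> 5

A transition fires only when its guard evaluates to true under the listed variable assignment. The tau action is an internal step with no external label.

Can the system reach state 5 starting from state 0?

After dropping false guards: 11 live edges.
depth 0: {0}
depth 1: {4}  cumulative {0,4}
depth 2: {5}  cumulative {0,4,5}
depth 3: {8}  cumulative {0,4,5,8}
depth 4: {3,6}  cumulative {0,3,4,5,6,8}
depth 5: {7}  cumulative {0,3,4,5,6,7,8}
R = {0,3,4,5,6,7,8}
trace reaching 5: tau·tau

Answer: REACHABLE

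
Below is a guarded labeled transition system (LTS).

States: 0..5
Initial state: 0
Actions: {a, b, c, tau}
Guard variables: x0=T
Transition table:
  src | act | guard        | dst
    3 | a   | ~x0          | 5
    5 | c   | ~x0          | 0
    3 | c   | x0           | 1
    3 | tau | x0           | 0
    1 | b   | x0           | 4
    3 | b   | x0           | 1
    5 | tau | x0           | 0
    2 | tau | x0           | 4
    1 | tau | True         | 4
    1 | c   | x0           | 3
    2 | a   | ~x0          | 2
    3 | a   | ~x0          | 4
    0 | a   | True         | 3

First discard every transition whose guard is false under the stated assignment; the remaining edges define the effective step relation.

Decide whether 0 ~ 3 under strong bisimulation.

Refine partition for ~:
  P[0] = {{0,1,2,3,4,5}}
  P[1] = {{0},{1,3},{2,5},{4}}
  P[2] = {{0},{1},{2},{3},{4},{5}}
6 equivalence class(es) (converged in 3)
0∈{0}, 3∈{3}

Answer: NOT BISIMILAR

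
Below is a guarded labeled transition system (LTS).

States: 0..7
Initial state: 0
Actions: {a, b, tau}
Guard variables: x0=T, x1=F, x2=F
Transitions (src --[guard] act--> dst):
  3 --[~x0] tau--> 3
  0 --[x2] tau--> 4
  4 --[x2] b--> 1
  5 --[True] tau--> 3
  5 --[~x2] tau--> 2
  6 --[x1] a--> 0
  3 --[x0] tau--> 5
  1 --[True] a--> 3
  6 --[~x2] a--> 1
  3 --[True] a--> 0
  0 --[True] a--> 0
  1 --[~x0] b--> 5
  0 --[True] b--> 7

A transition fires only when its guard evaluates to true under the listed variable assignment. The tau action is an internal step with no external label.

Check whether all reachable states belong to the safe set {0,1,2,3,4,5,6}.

Answer: INVARIANT VIOLATED at state 7

Trace:
Inv-set: {0,1,2,3,4,5,6}
Reachable = {0,7}
  0: ✓
  7: outside
reach 7 via b — violates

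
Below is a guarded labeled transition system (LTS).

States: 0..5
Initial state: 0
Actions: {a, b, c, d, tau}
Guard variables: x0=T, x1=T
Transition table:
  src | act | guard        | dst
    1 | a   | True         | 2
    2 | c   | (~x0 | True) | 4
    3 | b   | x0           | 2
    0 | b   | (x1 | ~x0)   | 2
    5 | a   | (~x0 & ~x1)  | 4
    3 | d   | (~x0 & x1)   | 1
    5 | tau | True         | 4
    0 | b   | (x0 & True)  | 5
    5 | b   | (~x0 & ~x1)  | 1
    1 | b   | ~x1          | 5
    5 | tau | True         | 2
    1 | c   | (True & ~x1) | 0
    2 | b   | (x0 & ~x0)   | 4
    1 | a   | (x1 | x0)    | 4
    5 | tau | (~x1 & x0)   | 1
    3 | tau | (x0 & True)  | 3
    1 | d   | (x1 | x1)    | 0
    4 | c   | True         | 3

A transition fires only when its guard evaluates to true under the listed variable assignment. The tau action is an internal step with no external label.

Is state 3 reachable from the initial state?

Guard filter leaves 11 enabled edge(s).
depth 0: {0}
depth 1: {2,5}  now seen {0,2,5}
depth 2: {4}  now seen {0,2,4,5}
depth 3: {3}  now seen {0,2,3,4,5}
R = {0,2,3,4,5}
witness 3: b·c·c

Answer: REACHABLE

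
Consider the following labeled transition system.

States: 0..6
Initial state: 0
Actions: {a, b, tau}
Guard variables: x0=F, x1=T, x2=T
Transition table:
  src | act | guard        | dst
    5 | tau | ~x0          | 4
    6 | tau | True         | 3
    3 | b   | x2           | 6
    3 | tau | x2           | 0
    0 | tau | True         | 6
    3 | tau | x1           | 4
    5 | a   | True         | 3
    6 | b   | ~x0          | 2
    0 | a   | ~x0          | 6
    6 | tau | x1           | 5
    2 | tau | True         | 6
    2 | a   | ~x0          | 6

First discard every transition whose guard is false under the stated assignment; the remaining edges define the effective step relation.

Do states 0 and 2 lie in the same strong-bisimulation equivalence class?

Answer: BISIMILAR

Working:
Compute ~ classes (split until stable):
  π0 = {{0,1,2,3,4,5,6}}
  π1 = {{0,2,5},{1,4},{3,6}}
  π2 = {{0,2},{1,4},{3},{5},{6}}
Fixed point at round 3; 5 class(es).
0∈{0,2}, 2∈{0,2}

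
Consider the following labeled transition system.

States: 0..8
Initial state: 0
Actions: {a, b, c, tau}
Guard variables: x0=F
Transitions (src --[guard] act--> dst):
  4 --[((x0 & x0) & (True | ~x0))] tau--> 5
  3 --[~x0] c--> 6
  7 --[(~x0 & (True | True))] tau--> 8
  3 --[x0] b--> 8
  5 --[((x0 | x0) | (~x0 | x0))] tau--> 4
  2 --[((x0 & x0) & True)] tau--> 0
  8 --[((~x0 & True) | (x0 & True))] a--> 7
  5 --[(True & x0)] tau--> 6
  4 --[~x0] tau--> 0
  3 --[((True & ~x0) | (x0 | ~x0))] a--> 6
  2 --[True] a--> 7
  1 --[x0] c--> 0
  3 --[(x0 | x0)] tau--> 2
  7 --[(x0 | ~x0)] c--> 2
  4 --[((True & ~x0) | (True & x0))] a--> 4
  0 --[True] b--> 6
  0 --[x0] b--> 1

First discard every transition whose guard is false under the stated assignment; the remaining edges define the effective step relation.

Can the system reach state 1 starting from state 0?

After dropping false guards: 10 live edges.
depth 0: {0}
depth 1: {6}  total {0,6}
Reach set: {0,6}

Answer: UNREACHABLE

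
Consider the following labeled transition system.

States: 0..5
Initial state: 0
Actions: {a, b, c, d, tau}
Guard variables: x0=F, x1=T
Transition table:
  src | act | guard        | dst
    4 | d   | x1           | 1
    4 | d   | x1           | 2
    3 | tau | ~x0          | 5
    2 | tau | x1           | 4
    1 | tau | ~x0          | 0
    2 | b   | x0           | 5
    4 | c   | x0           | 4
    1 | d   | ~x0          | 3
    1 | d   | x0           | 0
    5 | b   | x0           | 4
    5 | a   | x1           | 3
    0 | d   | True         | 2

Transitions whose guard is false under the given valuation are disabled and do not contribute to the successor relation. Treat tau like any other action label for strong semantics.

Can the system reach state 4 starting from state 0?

8 transition(s) survive guard evaluation.
Layer 0: {0}
Layer 1: {2}  cumulative {0,2}
Layer 2: {4}  cumulative {0,2,4}
Layer 3: {1}  cumulative {0,1,2,4}
Layer 4: {3}  cumulative {0,1,2,3,4}
Layer 5: {5}  cumulative {0,1,2,3,4,5}
Reach set: {0,1,2,3,4,5}
Path to 4: d·tau

Answer: REACHABLE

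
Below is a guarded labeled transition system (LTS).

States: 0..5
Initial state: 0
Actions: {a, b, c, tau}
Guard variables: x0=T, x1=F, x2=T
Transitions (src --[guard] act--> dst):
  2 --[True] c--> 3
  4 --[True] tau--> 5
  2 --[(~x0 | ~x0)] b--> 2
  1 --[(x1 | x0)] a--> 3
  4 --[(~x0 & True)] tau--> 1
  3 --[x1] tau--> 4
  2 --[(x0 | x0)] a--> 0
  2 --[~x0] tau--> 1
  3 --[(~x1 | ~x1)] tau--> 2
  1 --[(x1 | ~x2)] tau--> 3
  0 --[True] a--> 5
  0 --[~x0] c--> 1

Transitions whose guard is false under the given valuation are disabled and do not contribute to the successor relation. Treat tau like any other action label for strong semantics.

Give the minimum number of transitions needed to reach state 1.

Answer: UNREACHABLE

Analysis:
Layered search for 1:
  depth 0: {0}
  depth 1: {5}
1 never appears.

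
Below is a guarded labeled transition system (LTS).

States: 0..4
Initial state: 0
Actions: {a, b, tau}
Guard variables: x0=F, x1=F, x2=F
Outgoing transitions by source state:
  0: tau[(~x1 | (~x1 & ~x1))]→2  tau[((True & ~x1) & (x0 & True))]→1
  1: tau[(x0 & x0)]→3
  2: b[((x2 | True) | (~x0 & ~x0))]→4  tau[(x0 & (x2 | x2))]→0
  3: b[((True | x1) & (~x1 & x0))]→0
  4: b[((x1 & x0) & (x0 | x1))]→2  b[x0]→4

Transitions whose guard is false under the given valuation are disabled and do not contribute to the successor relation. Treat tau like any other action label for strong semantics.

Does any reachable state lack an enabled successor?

Answer: DEADLOCK at state 4

Working:
R = {0,2,4}
  0: tau→2  [1 exit(s)]
  2: b→4  [1 exit(s)]
  4: ∅  [STUCK]
Path to 4: tau·b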